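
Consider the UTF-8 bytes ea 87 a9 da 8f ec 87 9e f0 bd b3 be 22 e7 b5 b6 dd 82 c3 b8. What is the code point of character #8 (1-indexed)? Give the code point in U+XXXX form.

U+00F8

Offset 0: leading byte 0xEA = 11101010 → 3-byte char #1 = EA 87 A9.
Offset 3: leading byte 0xDA = 11011010 → 2-byte char #2 = DA 8F.
Offset 5: leading byte 0xEC = 11101100 → 3-byte char #3 = EC 87 9E.
Offset 8: leading byte 0xF0 = 11110000 → 4-byte char #4 = F0 BD B3 BE.
Offset 12: leading byte 0x22 = 00100010 → 1-byte char #5 = 22.
Offset 13: leading byte 0xE7 = 11100111 → 3-byte char #6 = E7 B5 B6.
Offset 16: leading byte 0xDD = 11011101 → 2-byte char #7 = DD 82.
Offset 18: leading byte 0xC3 = 11000011 → 2-byte char #8 = C3 B8.
Leading byte 0xC3 = 11000011 matches 110xxxxx → 2-byte sequence.
Byte 1: 0xC3 = 11000011, payload 00011 (5 bits).
Byte 2: 0xB8 = 10111000 (10xxxxxx ✓), payload 111000.
Concatenate: 00011111000 = 0xF8 (11 bits → U+00F8).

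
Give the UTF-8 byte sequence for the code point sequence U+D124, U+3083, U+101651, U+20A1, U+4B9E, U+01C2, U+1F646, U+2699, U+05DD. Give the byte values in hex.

U+D124: 3-byte form → ED 84 A4.
U+3083: 3-byte form → E3 82 83.
U+101651: 4-byte form → F4 81 99 91.
U+20A1: 3-byte form → E2 82 A1.
U+4B9E: 3-byte form → E4 AE 9E.
U+01C2: 2-byte form → C7 82.
U+1F646: 4-byte form → F0 9F 99 86.
U+2699: 3-byte form → E2 9A 99.
U+05DD: 2-byte form → D7 9D.
Concatenated (27 bytes): ED 84 A4 E3 82 83 F4 81 99 91 E2 82 A1 E4 AE 9E C7 82 F0 9F 99 86 E2 9A 99 D7 9D.

ED 84 A4 E3 82 83 F4 81 99 91 E2 82 A1 E4 AE 9E C7 82 F0 9F 99 86 E2 9A 99 D7 9D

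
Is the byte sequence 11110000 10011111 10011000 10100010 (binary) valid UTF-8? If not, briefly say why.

Leading byte 0xF0 = 11110000 → 4-byte form.
Continuation bytes 0x9F=10011111, 0x98=10011000, 0xA2=10100010 all match 10xxxxxx.
Decoded value 0x1F622 is ≥ 0x10000 (shortest form) and not a surrogate.

valid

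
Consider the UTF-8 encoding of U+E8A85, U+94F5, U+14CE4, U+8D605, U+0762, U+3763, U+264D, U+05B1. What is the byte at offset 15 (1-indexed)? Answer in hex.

1-indexed offset 15 is 0-indexed offset 14.
U+E8A85 → 4-byte form F3 A8 AA 85 at offsets 0–3.
U+94F5 → 3-byte form E9 93 B5 at offsets 4–6.
U+14CE4 → 4-byte form F0 94 B3 A4 at offsets 7–10.
U+8D605 → 4-byte form F2 8D 98 85 at offsets 11–14.
Offset 14 falls in char 4's range; it's byte 4 of F2 8D 98 85 = 0x85.

0x85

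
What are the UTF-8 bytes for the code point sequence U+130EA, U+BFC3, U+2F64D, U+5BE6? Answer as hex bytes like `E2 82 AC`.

F0 93 83 AA EB BF 83 F0 AF 99 8D E5 AF A6

U+130EA: 4-byte form → F0 93 83 AA.
U+BFC3: 3-byte form → EB BF 83.
U+2F64D: 4-byte form → F0 AF 99 8D.
U+5BE6: 3-byte form → E5 AF A6.
Concatenated (14 bytes): F0 93 83 AA EB BF 83 F0 AF 99 8D E5 AF A6.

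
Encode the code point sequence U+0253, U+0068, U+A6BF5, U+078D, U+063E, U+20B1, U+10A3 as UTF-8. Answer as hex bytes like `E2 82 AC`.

C9 93 68 F2 A6 AF B5 DE 8D D8 BE E2 82 B1 E1 82 A3

U+0253: 2-byte form → C9 93.
U+0068: 1-byte form → 68.
U+A6BF5: 4-byte form → F2 A6 AF B5.
U+078D: 2-byte form → DE 8D.
U+063E: 2-byte form → D8 BE.
U+20B1: 3-byte form → E2 82 B1.
U+10A3: 3-byte form → E1 82 A3.
Concatenated (17 bytes): C9 93 68 F2 A6 AF B5 DE 8D D8 BE E2 82 B1 E1 82 A3.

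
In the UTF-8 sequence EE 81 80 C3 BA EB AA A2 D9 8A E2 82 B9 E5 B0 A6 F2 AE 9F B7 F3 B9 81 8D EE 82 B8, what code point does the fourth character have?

Offset 0: leading byte 0xEE = 11101110 → 3-byte char #1 = EE 81 80.
Offset 3: leading byte 0xC3 = 11000011 → 2-byte char #2 = C3 BA.
Offset 5: leading byte 0xEB = 11101011 → 3-byte char #3 = EB AA A2.
Offset 8: leading byte 0xD9 = 11011001 → 2-byte char #4 = D9 8A.
Leading byte 0xD9 = 11011001 matches 110xxxxx → 2-byte sequence.
Byte 1: 0xD9 = 11011001, payload 11001 (5 bits).
Byte 2: 0x8A = 10001010 (10xxxxxx ✓), payload 001010.
Concatenate: 11001001010 = 0x64A (11 bits → U+064A).

U+064A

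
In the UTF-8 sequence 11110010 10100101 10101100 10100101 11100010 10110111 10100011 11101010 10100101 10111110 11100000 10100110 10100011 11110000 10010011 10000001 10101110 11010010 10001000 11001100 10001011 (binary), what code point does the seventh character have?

U+030B

Offset 0: leading byte 0xF2 = 11110010 → 4-byte char #1 = F2 A5 AC A5.
Offset 4: leading byte 0xE2 = 11100010 → 3-byte char #2 = E2 B7 A3.
Offset 7: leading byte 0xEA = 11101010 → 3-byte char #3 = EA A5 BE.
Offset 10: leading byte 0xE0 = 11100000 → 3-byte char #4 = E0 A6 A3.
Offset 13: leading byte 0xF0 = 11110000 → 4-byte char #5 = F0 93 81 AE.
Offset 17: leading byte 0xD2 = 11010010 → 2-byte char #6 = D2 88.
Offset 19: leading byte 0xCC = 11001100 → 2-byte char #7 = CC 8B.
Leading byte 0xCC = 11001100 matches 110xxxxx → 2-byte sequence.
Byte 1: 0xCC = 11001100, payload 01100 (5 bits).
Byte 2: 0x8B = 10001011 (10xxxxxx ✓), payload 001011.
Concatenate: 01100001011 = 0x30B (11 bits → U+030B).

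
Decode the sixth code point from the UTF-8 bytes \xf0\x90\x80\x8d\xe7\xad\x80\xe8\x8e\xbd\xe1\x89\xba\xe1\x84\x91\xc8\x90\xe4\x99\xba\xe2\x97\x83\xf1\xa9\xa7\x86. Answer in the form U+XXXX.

Offset 0: leading byte 0xF0 = 11110000 → 4-byte char #1 = F0 90 80 8D.
Offset 4: leading byte 0xE7 = 11100111 → 3-byte char #2 = E7 AD 80.
Offset 7: leading byte 0xE8 = 11101000 → 3-byte char #3 = E8 8E BD.
Offset 10: leading byte 0xE1 = 11100001 → 3-byte char #4 = E1 89 BA.
Offset 13: leading byte 0xE1 = 11100001 → 3-byte char #5 = E1 84 91.
Offset 16: leading byte 0xC8 = 11001000 → 2-byte char #6 = C8 90.
Leading byte 0xC8 = 11001000 matches 110xxxxx → 2-byte sequence.
Byte 1: 0xC8 = 11001000, payload 01000 (5 bits).
Byte 2: 0x90 = 10010000 (10xxxxxx ✓), payload 010000.
Concatenate: 01000010000 = 0x210 (11 bits → U+0210).

U+0210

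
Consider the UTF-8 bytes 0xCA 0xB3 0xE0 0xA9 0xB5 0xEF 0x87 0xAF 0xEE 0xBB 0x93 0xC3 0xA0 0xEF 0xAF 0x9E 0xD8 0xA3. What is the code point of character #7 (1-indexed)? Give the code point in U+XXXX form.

Offset 0: leading byte 0xCA = 11001010 → 2-byte char #1 = CA B3.
Offset 2: leading byte 0xE0 = 11100000 → 3-byte char #2 = E0 A9 B5.
Offset 5: leading byte 0xEF = 11101111 → 3-byte char #3 = EF 87 AF.
Offset 8: leading byte 0xEE = 11101110 → 3-byte char #4 = EE BB 93.
Offset 11: leading byte 0xC3 = 11000011 → 2-byte char #5 = C3 A0.
Offset 13: leading byte 0xEF = 11101111 → 3-byte char #6 = EF AF 9E.
Offset 16: leading byte 0xD8 = 11011000 → 2-byte char #7 = D8 A3.
Leading byte 0xD8 = 11011000 matches 110xxxxx → 2-byte sequence.
Byte 1: 0xD8 = 11011000, payload 11000 (5 bits).
Byte 2: 0xA3 = 10100011 (10xxxxxx ✓), payload 100011.
Concatenate: 11000100011 = 0x623 (11 bits → U+0623).

U+0623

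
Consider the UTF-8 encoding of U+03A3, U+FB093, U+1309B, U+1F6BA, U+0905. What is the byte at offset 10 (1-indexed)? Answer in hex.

0x9B

1-indexed offset 10 is 0-indexed offset 9.
U+03A3 → 2-byte form CE A3 at offsets 0–1.
U+FB093 → 4-byte form F3 BB 82 93 at offsets 2–5.
U+1309B → 4-byte form F0 93 82 9B at offsets 6–9.
Offset 9 falls in char 3's range; it's byte 4 of F0 93 82 9B = 0x9B.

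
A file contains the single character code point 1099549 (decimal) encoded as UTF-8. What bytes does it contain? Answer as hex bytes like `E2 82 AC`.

U+10C71D = 0x10C71D = 1099549 decimal. In range U+10000–U+10FFFF → 4-byte form: 11110xxx 10xxxxxx 10xxxxxx 10xxxxxx.
Binary (21 bits): 100001100011100011101.
Split 3+6+6+6: 100 | 001100 | 011100 | 011101.
Byte 1: 11110100 = 0xF4.
Byte 2: 10001100 = 0x8C.
Byte 3: 10011100 = 0x9C.
Byte 4: 10011101 = 0x9D.

F4 8C 9C 9D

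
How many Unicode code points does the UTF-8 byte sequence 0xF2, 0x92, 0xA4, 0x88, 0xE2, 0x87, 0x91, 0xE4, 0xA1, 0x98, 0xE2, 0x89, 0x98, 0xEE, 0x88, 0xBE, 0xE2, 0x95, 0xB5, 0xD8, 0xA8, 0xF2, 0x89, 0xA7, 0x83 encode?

8

Byte at offset 0: 0xF2 = 11110010 → 4-byte char (#1). Advance 4.
Byte at offset 4: 0xE2 = 11100010 → 3-byte char (#2). Advance 3.
Byte at offset 7: 0xE4 = 11100100 → 3-byte char (#3). Advance 3.
Byte at offset 10: 0xE2 = 11100010 → 3-byte char (#4). Advance 3.
Byte at offset 13: 0xEE = 11101110 → 3-byte char (#5). Advance 3.
Byte at offset 16: 0xE2 = 11100010 → 3-byte char (#6). Advance 3.
Byte at offset 19: 0xD8 = 11011000 → 2-byte char (#7). Advance 2.
Byte at offset 21: 0xF2 = 11110010 → 4-byte char (#8). Advance 4.
Reached end at offset 25 after 8 code points.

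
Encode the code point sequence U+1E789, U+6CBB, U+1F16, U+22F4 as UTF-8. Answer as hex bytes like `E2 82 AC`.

U+1E789: 4-byte form → F0 9E 9E 89.
U+6CBB: 3-byte form → E6 B2 BB.
U+1F16: 3-byte form → E1 BC 96.
U+22F4: 3-byte form → E2 8B B4.
Concatenated (13 bytes): F0 9E 9E 89 E6 B2 BB E1 BC 96 E2 8B B4.

F0 9E 9E 89 E6 B2 BB E1 BC 96 E2 8B B4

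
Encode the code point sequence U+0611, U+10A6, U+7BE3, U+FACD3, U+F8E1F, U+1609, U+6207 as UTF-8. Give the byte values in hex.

U+0611: 2-byte form → D8 91.
U+10A6: 3-byte form → E1 82 A6.
U+7BE3: 3-byte form → E7 AF A3.
U+FACD3: 4-byte form → F3 BA B3 93.
U+F8E1F: 4-byte form → F3 B8 B8 9F.
U+1609: 3-byte form → E1 98 89.
U+6207: 3-byte form → E6 88 87.
Concatenated (22 bytes): D8 91 E1 82 A6 E7 AF A3 F3 BA B3 93 F3 B8 B8 9F E1 98 89 E6 88 87.

D8 91 E1 82 A6 E7 AF A3 F3 BA B3 93 F3 B8 B8 9F E1 98 89 E6 88 87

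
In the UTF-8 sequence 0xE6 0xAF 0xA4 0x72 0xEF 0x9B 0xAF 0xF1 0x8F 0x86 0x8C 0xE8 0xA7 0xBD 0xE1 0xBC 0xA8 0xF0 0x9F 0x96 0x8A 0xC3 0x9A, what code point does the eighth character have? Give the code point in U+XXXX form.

U+00DA

Offset 0: leading byte 0xE6 = 11100110 → 3-byte char #1 = E6 AF A4.
Offset 3: leading byte 0x72 = 01110010 → 1-byte char #2 = 72.
Offset 4: leading byte 0xEF = 11101111 → 3-byte char #3 = EF 9B AF.
Offset 7: leading byte 0xF1 = 11110001 → 4-byte char #4 = F1 8F 86 8C.
Offset 11: leading byte 0xE8 = 11101000 → 3-byte char #5 = E8 A7 BD.
Offset 14: leading byte 0xE1 = 11100001 → 3-byte char #6 = E1 BC A8.
Offset 17: leading byte 0xF0 = 11110000 → 4-byte char #7 = F0 9F 96 8A.
Offset 21: leading byte 0xC3 = 11000011 → 2-byte char #8 = C3 9A.
Leading byte 0xC3 = 11000011 matches 110xxxxx → 2-byte sequence.
Byte 1: 0xC3 = 11000011, payload 00011 (5 bits).
Byte 2: 0x9A = 10011010 (10xxxxxx ✓), payload 011010.
Concatenate: 00011011010 = 0xDA (11 bits → U+00DA).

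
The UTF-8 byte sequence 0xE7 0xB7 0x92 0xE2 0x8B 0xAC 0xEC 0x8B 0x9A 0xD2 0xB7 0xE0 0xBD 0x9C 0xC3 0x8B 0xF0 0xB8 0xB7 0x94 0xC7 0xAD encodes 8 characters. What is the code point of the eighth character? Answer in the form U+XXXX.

U+01ED

Offset 0: leading byte 0xE7 = 11100111 → 3-byte char #1 = E7 B7 92.
Offset 3: leading byte 0xE2 = 11100010 → 3-byte char #2 = E2 8B AC.
Offset 6: leading byte 0xEC = 11101100 → 3-byte char #3 = EC 8B 9A.
Offset 9: leading byte 0xD2 = 11010010 → 2-byte char #4 = D2 B7.
Offset 11: leading byte 0xE0 = 11100000 → 3-byte char #5 = E0 BD 9C.
Offset 14: leading byte 0xC3 = 11000011 → 2-byte char #6 = C3 8B.
Offset 16: leading byte 0xF0 = 11110000 → 4-byte char #7 = F0 B8 B7 94.
Offset 20: leading byte 0xC7 = 11000111 → 2-byte char #8 = C7 AD.
Leading byte 0xC7 = 11000111 matches 110xxxxx → 2-byte sequence.
Byte 1: 0xC7 = 11000111, payload 00111 (5 bits).
Byte 2: 0xAD = 10101101 (10xxxxxx ✓), payload 101101.
Concatenate: 00111101101 = 0x1ED (11 bits → U+01ED).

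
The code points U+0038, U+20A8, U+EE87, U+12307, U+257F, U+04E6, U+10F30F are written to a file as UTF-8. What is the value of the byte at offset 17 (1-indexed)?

1-indexed offset 17 is 0-indexed offset 16.
U+0038 → 1-byte form 38 at offsets 0–0.
U+20A8 → 3-byte form E2 82 A8 at offsets 1–3.
U+EE87 → 3-byte form EE BA 87 at offsets 4–6.
U+12307 → 4-byte form F0 92 8C 87 at offsets 7–10.
U+257F → 3-byte form E2 95 BF at offsets 11–13.
U+04E6 → 2-byte form D3 A6 at offsets 14–15.
U+10F30F → 4-byte form F4 8F 8C 8F at offsets 16–19.
Offset 16 falls in char 7's range; it's byte 1 of F4 8F 8C 8F = 0xF4.

0xF4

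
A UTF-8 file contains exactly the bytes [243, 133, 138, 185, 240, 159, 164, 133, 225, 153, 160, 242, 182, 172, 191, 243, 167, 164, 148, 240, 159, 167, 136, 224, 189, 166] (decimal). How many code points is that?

7

Byte at offset 0: 0xF3 = 11110011 → 4-byte char (#1). Advance 4.
Byte at offset 4: 0xF0 = 11110000 → 4-byte char (#2). Advance 4.
Byte at offset 8: 0xE1 = 11100001 → 3-byte char (#3). Advance 3.
Byte at offset 11: 0xF2 = 11110010 → 4-byte char (#4). Advance 4.
Byte at offset 15: 0xF3 = 11110011 → 4-byte char (#5). Advance 4.
Byte at offset 19: 0xF0 = 11110000 → 4-byte char (#6). Advance 4.
Byte at offset 23: 0xE0 = 11100000 → 3-byte char (#7). Advance 3.
Reached end at offset 26 after 7 code points.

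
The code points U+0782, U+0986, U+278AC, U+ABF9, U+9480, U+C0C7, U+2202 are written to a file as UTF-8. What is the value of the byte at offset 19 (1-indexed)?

0xE2

1-indexed offset 19 is 0-indexed offset 18.
U+0782 → 2-byte form DE 82 at offsets 0–1.
U+0986 → 3-byte form E0 A6 86 at offsets 2–4.
U+278AC → 4-byte form F0 A7 A2 AC at offsets 5–8.
U+ABF9 → 3-byte form EA AF B9 at offsets 9–11.
U+9480 → 3-byte form E9 92 80 at offsets 12–14.
U+C0C7 → 3-byte form EC 83 87 at offsets 15–17.
U+2202 → 3-byte form E2 88 82 at offsets 18–20.
Offset 18 falls in char 7's range; it's byte 1 of E2 88 82 = 0xE2.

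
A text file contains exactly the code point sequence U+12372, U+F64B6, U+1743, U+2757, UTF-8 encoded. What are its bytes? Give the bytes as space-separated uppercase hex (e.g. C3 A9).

U+12372: 4-byte form → F0 92 8D B2.
U+F64B6: 4-byte form → F3 B6 92 B6.
U+1743: 3-byte form → E1 9D 83.
U+2757: 3-byte form → E2 9D 97.
Concatenated (14 bytes): F0 92 8D B2 F3 B6 92 B6 E1 9D 83 E2 9D 97.

F0 92 8D B2 F3 B6 92 B6 E1 9D 83 E2 9D 97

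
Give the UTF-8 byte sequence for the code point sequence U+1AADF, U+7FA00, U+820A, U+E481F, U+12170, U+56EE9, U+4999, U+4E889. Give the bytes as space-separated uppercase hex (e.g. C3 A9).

U+1AADF: 4-byte form → F0 9A AB 9F.
U+7FA00: 4-byte form → F1 BF A8 80.
U+820A: 3-byte form → E8 88 8A.
U+E481F: 4-byte form → F3 A4 A0 9F.
U+12170: 4-byte form → F0 92 85 B0.
U+56EE9: 4-byte form → F1 96 BB A9.
U+4999: 3-byte form → E4 A6 99.
U+4E889: 4-byte form → F1 8E A2 89.
Concatenated (30 bytes): F0 9A AB 9F F1 BF A8 80 E8 88 8A F3 A4 A0 9F F0 92 85 B0 F1 96 BB A9 E4 A6 99 F1 8E A2 89.

F0 9A AB 9F F1 BF A8 80 E8 88 8A F3 A4 A0 9F F0 92 85 B0 F1 96 BB A9 E4 A6 99 F1 8E A2 89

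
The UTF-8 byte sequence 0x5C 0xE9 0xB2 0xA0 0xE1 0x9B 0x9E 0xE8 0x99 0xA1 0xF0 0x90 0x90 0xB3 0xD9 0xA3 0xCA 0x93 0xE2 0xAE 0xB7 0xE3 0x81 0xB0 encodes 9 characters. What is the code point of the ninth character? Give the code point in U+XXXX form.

U+3070

Offset 0: leading byte 0x5C = 01011100 → 1-byte char #1 = 5C.
Offset 1: leading byte 0xE9 = 11101001 → 3-byte char #2 = E9 B2 A0.
Offset 4: leading byte 0xE1 = 11100001 → 3-byte char #3 = E1 9B 9E.
Offset 7: leading byte 0xE8 = 11101000 → 3-byte char #4 = E8 99 A1.
Offset 10: leading byte 0xF0 = 11110000 → 4-byte char #5 = F0 90 90 B3.
Offset 14: leading byte 0xD9 = 11011001 → 2-byte char #6 = D9 A3.
Offset 16: leading byte 0xCA = 11001010 → 2-byte char #7 = CA 93.
Offset 18: leading byte 0xE2 = 11100010 → 3-byte char #8 = E2 AE B7.
Offset 21: leading byte 0xE3 = 11100011 → 3-byte char #9 = E3 81 B0.
Leading byte 0xE3 = 11100011 matches 1110xxxx → 3-byte sequence.
Byte 1: 0xE3 = 11100011, payload 0011 (4 bits).
Byte 2: 0x81 = 10000001 (10xxxxxx ✓), payload 000001.
Byte 3: 0xB0 = 10110000 (10xxxxxx ✓), payload 110000.
Concatenate: 0011000001110000 = 0x3070 (16 bits → U+3070).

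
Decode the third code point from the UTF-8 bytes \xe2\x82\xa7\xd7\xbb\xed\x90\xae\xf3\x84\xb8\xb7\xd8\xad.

U+D42E

Offset 0: leading byte 0xE2 = 11100010 → 3-byte char #1 = E2 82 A7.
Offset 3: leading byte 0xD7 = 11010111 → 2-byte char #2 = D7 BB.
Offset 5: leading byte 0xED = 11101101 → 3-byte char #3 = ED 90 AE.
Leading byte 0xED = 11101101 matches 1110xxxx → 3-byte sequence.
Byte 1: 0xED = 11101101, payload 1101 (4 bits).
Byte 2: 0x90 = 10010000 (10xxxxxx ✓), payload 010000.
Byte 3: 0xAE = 10101110 (10xxxxxx ✓), payload 101110.
Concatenate: 1101010000101110 = 0xD42E (16 bits → U+D42E).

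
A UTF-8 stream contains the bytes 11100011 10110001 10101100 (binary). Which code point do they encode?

Leading byte 0xE3 = 11100011 matches 1110xxxx → 3-byte sequence.
Byte 1: 0xE3 = 11100011, payload 0011 (4 bits).
Byte 2: 0xB1 = 10110001 (10xxxxxx ✓), payload 110001.
Byte 3: 0xAC = 10101100 (10xxxxxx ✓), payload 101100.
Concatenate: 0011110001101100 = 0x3C6C (16 bits → U+3C6C).

U+3C6C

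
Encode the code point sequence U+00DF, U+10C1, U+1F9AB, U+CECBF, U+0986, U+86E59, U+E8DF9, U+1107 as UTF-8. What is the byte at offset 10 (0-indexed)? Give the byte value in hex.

U+00DF → 2-byte form C3 9F at offsets 0–1.
U+10C1 → 3-byte form E1 83 81 at offsets 2–4.
U+1F9AB → 4-byte form F0 9F A6 AB at offsets 5–8.
U+CECBF → 4-byte form F3 8E B2 BF at offsets 9–12.
Offset 10 falls in char 4's range; it's byte 2 of F3 8E B2 BF = 0x8E.

0x8E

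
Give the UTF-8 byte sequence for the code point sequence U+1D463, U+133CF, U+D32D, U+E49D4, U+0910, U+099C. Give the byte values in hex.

U+1D463: 4-byte form → F0 9D 91 A3.
U+133CF: 4-byte form → F0 93 8F 8F.
U+D32D: 3-byte form → ED 8C AD.
U+E49D4: 4-byte form → F3 A4 A7 94.
U+0910: 3-byte form → E0 A4 90.
U+099C: 3-byte form → E0 A6 9C.
Concatenated (21 bytes): F0 9D 91 A3 F0 93 8F 8F ED 8C AD F3 A4 A7 94 E0 A4 90 E0 A6 9C.

F0 9D 91 A3 F0 93 8F 8F ED 8C AD F3 A4 A7 94 E0 A4 90 E0 A6 9C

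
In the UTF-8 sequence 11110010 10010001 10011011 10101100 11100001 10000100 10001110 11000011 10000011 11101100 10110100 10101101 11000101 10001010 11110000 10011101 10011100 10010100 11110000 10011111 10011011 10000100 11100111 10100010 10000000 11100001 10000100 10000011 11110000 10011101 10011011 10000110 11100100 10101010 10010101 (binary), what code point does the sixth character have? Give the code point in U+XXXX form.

U+1D714

Offset 0: leading byte 0xF2 = 11110010 → 4-byte char #1 = F2 91 9B AC.
Offset 4: leading byte 0xE1 = 11100001 → 3-byte char #2 = E1 84 8E.
Offset 7: leading byte 0xC3 = 11000011 → 2-byte char #3 = C3 83.
Offset 9: leading byte 0xEC = 11101100 → 3-byte char #4 = EC B4 AD.
Offset 12: leading byte 0xC5 = 11000101 → 2-byte char #5 = C5 8A.
Offset 14: leading byte 0xF0 = 11110000 → 4-byte char #6 = F0 9D 9C 94.
Leading byte 0xF0 = 11110000 matches 11110xxx → 4-byte sequence.
Byte 1: 0xF0 = 11110000, payload 000 (3 bits).
Byte 2: 0x9D = 10011101 (10xxxxxx ✓), payload 011101.
Byte 3: 0x9C = 10011100 (10xxxxxx ✓), payload 011100.
Byte 4: 0x94 = 10010100 (10xxxxxx ✓), payload 010100.
Concatenate: 000011101011100010100 = 0x1D714 (21 bits → U+1D714).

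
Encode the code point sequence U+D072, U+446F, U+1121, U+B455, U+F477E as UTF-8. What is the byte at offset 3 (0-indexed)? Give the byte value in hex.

U+D072 → 3-byte form ED 81 B2 at offsets 0–2.
U+446F → 3-byte form E4 91 AF at offsets 3–5.
Offset 3 falls in char 2's range; it's byte 1 of E4 91 AF = 0xE4.

0xE4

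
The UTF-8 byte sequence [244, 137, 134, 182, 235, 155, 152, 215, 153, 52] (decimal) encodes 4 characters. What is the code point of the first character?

U+1091B6

Offset 0: leading byte 0xF4 = 11110100 → 4-byte char #1 = F4 89 86 B6.
Leading byte 0xF4 = 11110100 matches 11110xxx → 4-byte sequence.
Byte 1: 0xF4 = 11110100, payload 100 (3 bits).
Byte 2: 0x89 = 10001001 (10xxxxxx ✓), payload 001001.
Byte 3: 0x86 = 10000110 (10xxxxxx ✓), payload 000110.
Byte 4: 0xB6 = 10110110 (10xxxxxx ✓), payload 110110.
Concatenate: 100001001000110110110 = 0x1091B6 (21 bits → U+1091B6).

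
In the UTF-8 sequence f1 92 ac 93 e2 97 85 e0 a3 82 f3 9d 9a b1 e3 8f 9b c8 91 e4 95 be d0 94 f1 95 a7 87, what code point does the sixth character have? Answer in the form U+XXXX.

U+0211

Offset 0: leading byte 0xF1 = 11110001 → 4-byte char #1 = F1 92 AC 93.
Offset 4: leading byte 0xE2 = 11100010 → 3-byte char #2 = E2 97 85.
Offset 7: leading byte 0xE0 = 11100000 → 3-byte char #3 = E0 A3 82.
Offset 10: leading byte 0xF3 = 11110011 → 4-byte char #4 = F3 9D 9A B1.
Offset 14: leading byte 0xE3 = 11100011 → 3-byte char #5 = E3 8F 9B.
Offset 17: leading byte 0xC8 = 11001000 → 2-byte char #6 = C8 91.
Leading byte 0xC8 = 11001000 matches 110xxxxx → 2-byte sequence.
Byte 1: 0xC8 = 11001000, payload 01000 (5 bits).
Byte 2: 0x91 = 10010001 (10xxxxxx ✓), payload 010001.
Concatenate: 01000010001 = 0x211 (11 bits → U+0211).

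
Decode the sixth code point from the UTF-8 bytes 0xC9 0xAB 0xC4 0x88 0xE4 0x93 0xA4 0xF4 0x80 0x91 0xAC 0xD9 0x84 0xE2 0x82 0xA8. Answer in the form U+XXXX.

U+20A8

Offset 0: leading byte 0xC9 = 11001001 → 2-byte char #1 = C9 AB.
Offset 2: leading byte 0xC4 = 11000100 → 2-byte char #2 = C4 88.
Offset 4: leading byte 0xE4 = 11100100 → 3-byte char #3 = E4 93 A4.
Offset 7: leading byte 0xF4 = 11110100 → 4-byte char #4 = F4 80 91 AC.
Offset 11: leading byte 0xD9 = 11011001 → 2-byte char #5 = D9 84.
Offset 13: leading byte 0xE2 = 11100010 → 3-byte char #6 = E2 82 A8.
Leading byte 0xE2 = 11100010 matches 1110xxxx → 3-byte sequence.
Byte 1: 0xE2 = 11100010, payload 0010 (4 bits).
Byte 2: 0x82 = 10000010 (10xxxxxx ✓), payload 000010.
Byte 3: 0xA8 = 10101000 (10xxxxxx ✓), payload 101000.
Concatenate: 0010000010101000 = 0x20A8 (16 bits → U+20A8).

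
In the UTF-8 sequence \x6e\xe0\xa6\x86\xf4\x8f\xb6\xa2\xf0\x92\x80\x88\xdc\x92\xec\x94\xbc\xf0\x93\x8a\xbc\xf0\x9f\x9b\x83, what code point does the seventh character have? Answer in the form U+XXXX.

U+132BC

Offset 0: leading byte 0x6E = 01101110 → 1-byte char #1 = 6E.
Offset 1: leading byte 0xE0 = 11100000 → 3-byte char #2 = E0 A6 86.
Offset 4: leading byte 0xF4 = 11110100 → 4-byte char #3 = F4 8F B6 A2.
Offset 8: leading byte 0xF0 = 11110000 → 4-byte char #4 = F0 92 80 88.
Offset 12: leading byte 0xDC = 11011100 → 2-byte char #5 = DC 92.
Offset 14: leading byte 0xEC = 11101100 → 3-byte char #6 = EC 94 BC.
Offset 17: leading byte 0xF0 = 11110000 → 4-byte char #7 = F0 93 8A BC.
Leading byte 0xF0 = 11110000 matches 11110xxx → 4-byte sequence.
Byte 1: 0xF0 = 11110000, payload 000 (3 bits).
Byte 2: 0x93 = 10010011 (10xxxxxx ✓), payload 010011.
Byte 3: 0x8A = 10001010 (10xxxxxx ✓), payload 001010.
Byte 4: 0xBC = 10111100 (10xxxxxx ✓), payload 111100.
Concatenate: 000010011001010111100 = 0x132BC (21 bits → U+132BC).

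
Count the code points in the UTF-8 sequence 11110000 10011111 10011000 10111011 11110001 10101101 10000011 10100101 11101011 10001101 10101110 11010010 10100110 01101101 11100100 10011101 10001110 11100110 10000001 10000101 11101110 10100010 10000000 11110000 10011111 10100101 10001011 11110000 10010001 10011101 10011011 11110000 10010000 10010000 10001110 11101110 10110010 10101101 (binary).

Byte at offset 0: 0xF0 = 11110000 → 4-byte char (#1). Advance 4.
Byte at offset 4: 0xF1 = 11110001 → 4-byte char (#2). Advance 4.
Byte at offset 8: 0xEB = 11101011 → 3-byte char (#3). Advance 3.
Byte at offset 11: 0xD2 = 11010010 → 2-byte char (#4). Advance 2.
Byte at offset 13: 0x6D = 01101101 → 1-byte char (#5). Advance 1.
Byte at offset 14: 0xE4 = 11100100 → 3-byte char (#6). Advance 3.
Byte at offset 17: 0xE6 = 11100110 → 3-byte char (#7). Advance 3.
Byte at offset 20: 0xEE = 11101110 → 3-byte char (#8). Advance 3.
Byte at offset 23: 0xF0 = 11110000 → 4-byte char (#9). Advance 4.
Byte at offset 27: 0xF0 = 11110000 → 4-byte char (#10). Advance 4.
Byte at offset 31: 0xF0 = 11110000 → 4-byte char (#11). Advance 4.
Byte at offset 35: 0xEE = 11101110 → 3-byte char (#12). Advance 3.
Reached end at offset 38 after 12 code points.

12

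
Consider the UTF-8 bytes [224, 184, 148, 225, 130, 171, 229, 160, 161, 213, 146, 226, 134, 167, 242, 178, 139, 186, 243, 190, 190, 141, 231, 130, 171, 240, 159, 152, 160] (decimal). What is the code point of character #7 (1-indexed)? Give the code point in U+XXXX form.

U+FEF8D

Offset 0: leading byte 0xE0 = 11100000 → 3-byte char #1 = E0 B8 94.
Offset 3: leading byte 0xE1 = 11100001 → 3-byte char #2 = E1 82 AB.
Offset 6: leading byte 0xE5 = 11100101 → 3-byte char #3 = E5 A0 A1.
Offset 9: leading byte 0xD5 = 11010101 → 2-byte char #4 = D5 92.
Offset 11: leading byte 0xE2 = 11100010 → 3-byte char #5 = E2 86 A7.
Offset 14: leading byte 0xF2 = 11110010 → 4-byte char #6 = F2 B2 8B BA.
Offset 18: leading byte 0xF3 = 11110011 → 4-byte char #7 = F3 BE BE 8D.
Leading byte 0xF3 = 11110011 matches 11110xxx → 4-byte sequence.
Byte 1: 0xF3 = 11110011, payload 011 (3 bits).
Byte 2: 0xBE = 10111110 (10xxxxxx ✓), payload 111110.
Byte 3: 0xBE = 10111110 (10xxxxxx ✓), payload 111110.
Byte 4: 0x8D = 10001101 (10xxxxxx ✓), payload 001101.
Concatenate: 011111110111110001101 = 0xFEF8D (21 bits → U+FEF8D).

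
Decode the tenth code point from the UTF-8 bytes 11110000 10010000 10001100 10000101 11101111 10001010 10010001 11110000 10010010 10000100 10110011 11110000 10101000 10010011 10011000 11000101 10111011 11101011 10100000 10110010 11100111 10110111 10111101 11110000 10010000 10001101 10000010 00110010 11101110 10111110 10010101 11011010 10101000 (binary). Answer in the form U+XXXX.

U+EF95

Offset 0: leading byte 0xF0 = 11110000 → 4-byte char #1 = F0 90 8C 85.
Offset 4: leading byte 0xEF = 11101111 → 3-byte char #2 = EF 8A 91.
Offset 7: leading byte 0xF0 = 11110000 → 4-byte char #3 = F0 92 84 B3.
Offset 11: leading byte 0xF0 = 11110000 → 4-byte char #4 = F0 A8 93 98.
Offset 15: leading byte 0xC5 = 11000101 → 2-byte char #5 = C5 BB.
Offset 17: leading byte 0xEB = 11101011 → 3-byte char #6 = EB A0 B2.
Offset 20: leading byte 0xE7 = 11100111 → 3-byte char #7 = E7 B7 BD.
Offset 23: leading byte 0xF0 = 11110000 → 4-byte char #8 = F0 90 8D 82.
Offset 27: leading byte 0x32 = 00110010 → 1-byte char #9 = 32.
Offset 28: leading byte 0xEE = 11101110 → 3-byte char #10 = EE BE 95.
Leading byte 0xEE = 11101110 matches 1110xxxx → 3-byte sequence.
Byte 1: 0xEE = 11101110, payload 1110 (4 bits).
Byte 2: 0xBE = 10111110 (10xxxxxx ✓), payload 111110.
Byte 3: 0x95 = 10010101 (10xxxxxx ✓), payload 010101.
Concatenate: 1110111110010101 = 0xEF95 (16 bits → U+EF95).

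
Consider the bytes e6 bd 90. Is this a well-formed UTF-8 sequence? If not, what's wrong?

valid

Leading byte 0xE6 = 11100110 → 3-byte form.
Continuation bytes 0xBD=10111101, 0x90=10010000 all match 10xxxxxx.
Decoded value 0x6F50 is ≥ 0x800 (shortest form) and not a surrogate.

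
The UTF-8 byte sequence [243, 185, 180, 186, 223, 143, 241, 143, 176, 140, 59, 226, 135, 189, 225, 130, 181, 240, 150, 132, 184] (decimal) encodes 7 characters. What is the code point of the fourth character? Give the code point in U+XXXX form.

Offset 0: leading byte 0xF3 = 11110011 → 4-byte char #1 = F3 B9 B4 BA.
Offset 4: leading byte 0xDF = 11011111 → 2-byte char #2 = DF 8F.
Offset 6: leading byte 0xF1 = 11110001 → 4-byte char #3 = F1 8F B0 8C.
Offset 10: leading byte 0x3B = 00111011 → 1-byte char #4 = 3B.
Leading byte 0x3B = 00111011 matches 0xxxxxxx → 1-byte sequence.
Byte 1: 0x3B = 00111011, payload 0111011 (7 bits).
Concatenate: 0111011 = 0x3B (7 bits → U+003B).

U+003B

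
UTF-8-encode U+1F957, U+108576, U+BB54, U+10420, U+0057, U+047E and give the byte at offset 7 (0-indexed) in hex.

U+1F957 → 4-byte form F0 9F A5 97 at offsets 0–3.
U+108576 → 4-byte form F4 88 95 B6 at offsets 4–7.
Offset 7 falls in char 2's range; it's byte 4 of F4 88 95 B6 = 0xB6.

0xB6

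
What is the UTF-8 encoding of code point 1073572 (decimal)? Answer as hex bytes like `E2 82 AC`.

U+1061A4 = 0x1061A4 = 1073572 decimal. In range U+10000–U+10FFFF → 4-byte form: 11110xxx 10xxxxxx 10xxxxxx 10xxxxxx.
Binary (21 bits): 100000110000110100100.
Split 3+6+6+6: 100 | 000110 | 000110 | 100100.
Byte 1: 11110100 = 0xF4.
Byte 2: 10000110 = 0x86.
Byte 3: 10000110 = 0x86.
Byte 4: 10100100 = 0xA4.

F4 86 86 A4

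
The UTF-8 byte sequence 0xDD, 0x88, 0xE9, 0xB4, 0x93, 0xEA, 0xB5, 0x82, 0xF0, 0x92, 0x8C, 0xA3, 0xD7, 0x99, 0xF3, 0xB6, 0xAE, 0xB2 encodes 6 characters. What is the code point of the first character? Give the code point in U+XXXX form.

Offset 0: leading byte 0xDD = 11011101 → 2-byte char #1 = DD 88.
Leading byte 0xDD = 11011101 matches 110xxxxx → 2-byte sequence.
Byte 1: 0xDD = 11011101, payload 11101 (5 bits).
Byte 2: 0x88 = 10001000 (10xxxxxx ✓), payload 001000.
Concatenate: 11101001000 = 0x748 (11 bits → U+0748).

U+0748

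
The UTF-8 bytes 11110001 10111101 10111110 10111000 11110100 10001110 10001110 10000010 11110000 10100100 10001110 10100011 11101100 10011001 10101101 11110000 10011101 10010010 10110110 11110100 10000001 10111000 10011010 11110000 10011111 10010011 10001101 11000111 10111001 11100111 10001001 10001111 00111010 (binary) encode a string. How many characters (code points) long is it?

10

Byte at offset 0: 0xF1 = 11110001 → 4-byte char (#1). Advance 4.
Byte at offset 4: 0xF4 = 11110100 → 4-byte char (#2). Advance 4.
Byte at offset 8: 0xF0 = 11110000 → 4-byte char (#3). Advance 4.
Byte at offset 12: 0xEC = 11101100 → 3-byte char (#4). Advance 3.
Byte at offset 15: 0xF0 = 11110000 → 4-byte char (#5). Advance 4.
Byte at offset 19: 0xF4 = 11110100 → 4-byte char (#6). Advance 4.
Byte at offset 23: 0xF0 = 11110000 → 4-byte char (#7). Advance 4.
Byte at offset 27: 0xC7 = 11000111 → 2-byte char (#8). Advance 2.
Byte at offset 29: 0xE7 = 11100111 → 3-byte char (#9). Advance 3.
Byte at offset 32: 0x3A = 00111010 → 1-byte char (#10). Advance 1.
Reached end at offset 33 after 10 code points.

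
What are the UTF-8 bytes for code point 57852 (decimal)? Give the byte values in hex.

U+E1FC = 0xE1FC = 57852 decimal. In range U+0800–U+FFFF → 3-byte form: 1110xxxx 10xxxxxx 10xxxxxx.
Binary (16 bits): 1110000111111100.
Split 4+6+6: 1110 | 000111 | 111100.
Byte 1: 11101110 = 0xEE.
Byte 2: 10000111 = 0x87.
Byte 3: 10111100 = 0xBC.

EE 87 BC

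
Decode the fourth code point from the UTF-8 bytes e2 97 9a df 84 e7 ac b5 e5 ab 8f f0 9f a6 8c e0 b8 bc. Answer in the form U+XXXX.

U+5ACF

Offset 0: leading byte 0xE2 = 11100010 → 3-byte char #1 = E2 97 9A.
Offset 3: leading byte 0xDF = 11011111 → 2-byte char #2 = DF 84.
Offset 5: leading byte 0xE7 = 11100111 → 3-byte char #3 = E7 AC B5.
Offset 8: leading byte 0xE5 = 11100101 → 3-byte char #4 = E5 AB 8F.
Leading byte 0xE5 = 11100101 matches 1110xxxx → 3-byte sequence.
Byte 1: 0xE5 = 11100101, payload 0101 (4 bits).
Byte 2: 0xAB = 10101011 (10xxxxxx ✓), payload 101011.
Byte 3: 0x8F = 10001111 (10xxxxxx ✓), payload 001111.
Concatenate: 0101101011001111 = 0x5ACF (16 bits → U+5ACF).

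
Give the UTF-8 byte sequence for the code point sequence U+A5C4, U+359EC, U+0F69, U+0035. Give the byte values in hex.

U+A5C4: 3-byte form → EA 97 84.
U+359EC: 4-byte form → F0 B5 A7 AC.
U+0F69: 3-byte form → E0 BD A9.
U+0035: 1-byte form → 35.
Concatenated (11 bytes): EA 97 84 F0 B5 A7 AC E0 BD A9 35.

EA 97 84 F0 B5 A7 AC E0 BD A9 35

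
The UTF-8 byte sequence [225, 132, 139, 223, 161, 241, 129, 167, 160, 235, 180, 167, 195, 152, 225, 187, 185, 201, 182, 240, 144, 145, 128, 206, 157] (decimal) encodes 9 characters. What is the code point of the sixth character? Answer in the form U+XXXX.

U+1EF9

Offset 0: leading byte 0xE1 = 11100001 → 3-byte char #1 = E1 84 8B.
Offset 3: leading byte 0xDF = 11011111 → 2-byte char #2 = DF A1.
Offset 5: leading byte 0xF1 = 11110001 → 4-byte char #3 = F1 81 A7 A0.
Offset 9: leading byte 0xEB = 11101011 → 3-byte char #4 = EB B4 A7.
Offset 12: leading byte 0xC3 = 11000011 → 2-byte char #5 = C3 98.
Offset 14: leading byte 0xE1 = 11100001 → 3-byte char #6 = E1 BB B9.
Leading byte 0xE1 = 11100001 matches 1110xxxx → 3-byte sequence.
Byte 1: 0xE1 = 11100001, payload 0001 (4 bits).
Byte 2: 0xBB = 10111011 (10xxxxxx ✓), payload 111011.
Byte 3: 0xB9 = 10111001 (10xxxxxx ✓), payload 111001.
Concatenate: 0001111011111001 = 0x1EF9 (16 bits → U+1EF9).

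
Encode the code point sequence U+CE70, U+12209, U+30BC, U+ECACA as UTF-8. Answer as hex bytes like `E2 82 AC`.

U+CE70: 3-byte form → EC B9 B0.
U+12209: 4-byte form → F0 92 88 89.
U+30BC: 3-byte form → E3 82 BC.
U+ECACA: 4-byte form → F3 AC AB 8A.
Concatenated (14 bytes): EC B9 B0 F0 92 88 89 E3 82 BC F3 AC AB 8A.

EC B9 B0 F0 92 88 89 E3 82 BC F3 AC AB 8A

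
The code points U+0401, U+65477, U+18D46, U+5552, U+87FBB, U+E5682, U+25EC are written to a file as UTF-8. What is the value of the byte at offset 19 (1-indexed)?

0xA5

1-indexed offset 19 is 0-indexed offset 18.
U+0401 → 2-byte form D0 81 at offsets 0–1.
U+65477 → 4-byte form F1 A5 91 B7 at offsets 2–5.
U+18D46 → 4-byte form F0 98 B5 86 at offsets 6–9.
U+5552 → 3-byte form E5 95 92 at offsets 10–12.
U+87FBB → 4-byte form F2 87 BE BB at offsets 13–16.
U+E5682 → 4-byte form F3 A5 9A 82 at offsets 17–20.
Offset 18 falls in char 6's range; it's byte 2 of F3 A5 9A 82 = 0xA5.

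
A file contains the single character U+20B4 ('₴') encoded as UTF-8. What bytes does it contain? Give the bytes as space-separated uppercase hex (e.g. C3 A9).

U+20B4 = 0x20B4 = 8372 decimal. In range U+0800–U+FFFF → 3-byte form: 1110xxxx 10xxxxxx 10xxxxxx.
Binary (16 bits): 0010000010110100.
Split 4+6+6: 0010 | 000010 | 110100.
Byte 1: 11100010 = 0xE2.
Byte 2: 10000010 = 0x82.
Byte 3: 10110100 = 0xB4.

E2 82 B4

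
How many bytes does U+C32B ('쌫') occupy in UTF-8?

3

U+C32B = 0xC32B. UTF-8 uses 1 byte below 0x80, 2 below 0x800, 3 below 0x10000, 4 up to 0x10FFFF. 0xC32B is in U+0800–U+FFFF → 3 bytes.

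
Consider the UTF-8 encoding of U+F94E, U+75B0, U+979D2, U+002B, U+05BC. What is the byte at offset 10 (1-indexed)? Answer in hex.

1-indexed offset 10 is 0-indexed offset 9.
U+F94E → 3-byte form EF A5 8E at offsets 0–2.
U+75B0 → 3-byte form E7 96 B0 at offsets 3–5.
U+979D2 → 4-byte form F2 97 A7 92 at offsets 6–9.
Offset 9 falls in char 3's range; it's byte 4 of F2 97 A7 92 = 0x92.

0x92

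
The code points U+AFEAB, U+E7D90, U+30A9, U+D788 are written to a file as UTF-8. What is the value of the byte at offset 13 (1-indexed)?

0x9E

1-indexed offset 13 is 0-indexed offset 12.
U+AFEAB → 4-byte form F2 AF BA AB at offsets 0–3.
U+E7D90 → 4-byte form F3 A7 B6 90 at offsets 4–7.
U+30A9 → 3-byte form E3 82 A9 at offsets 8–10.
U+D788 → 3-byte form ED 9E 88 at offsets 11–13.
Offset 12 falls in char 4's range; it's byte 2 of ED 9E 88 = 0x9E.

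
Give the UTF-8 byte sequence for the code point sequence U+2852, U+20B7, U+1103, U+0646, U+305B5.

E2 A1 92 E2 82 B7 E1 84 83 D9 86 F0 B0 96 B5

U+2852: 3-byte form → E2 A1 92.
U+20B7: 3-byte form → E2 82 B7.
U+1103: 3-byte form → E1 84 83.
U+0646: 2-byte form → D9 86.
U+305B5: 4-byte form → F0 B0 96 B5.
Concatenated (15 bytes): E2 A1 92 E2 82 B7 E1 84 83 D9 86 F0 B0 96 B5.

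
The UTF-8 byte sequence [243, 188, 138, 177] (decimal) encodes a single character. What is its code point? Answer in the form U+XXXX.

Leading byte 0xF3 = 11110011 matches 11110xxx → 4-byte sequence.
Byte 1: 0xF3 = 11110011, payload 011 (3 bits).
Byte 2: 0xBC = 10111100 (10xxxxxx ✓), payload 111100.
Byte 3: 0x8A = 10001010 (10xxxxxx ✓), payload 001010.
Byte 4: 0xB1 = 10110001 (10xxxxxx ✓), payload 110001.
Concatenate: 011111100001010110001 = 0xFC2B1 (21 bits → U+FC2B1).

U+FC2B1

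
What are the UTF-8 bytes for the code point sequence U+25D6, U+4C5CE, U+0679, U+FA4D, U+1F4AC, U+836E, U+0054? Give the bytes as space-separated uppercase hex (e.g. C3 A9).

E2 97 96 F1 8C 97 8E D9 B9 EF A9 8D F0 9F 92 AC E8 8D AE 54

U+25D6: 3-byte form → E2 97 96.
U+4C5CE: 4-byte form → F1 8C 97 8E.
U+0679: 2-byte form → D9 B9.
U+FA4D: 3-byte form → EF A9 8D.
U+1F4AC: 4-byte form → F0 9F 92 AC.
U+836E: 3-byte form → E8 8D AE.
U+0054: 1-byte form → 54.
Concatenated (20 bytes): E2 97 96 F1 8C 97 8E D9 B9 EF A9 8D F0 9F 92 AC E8 8D AE 54.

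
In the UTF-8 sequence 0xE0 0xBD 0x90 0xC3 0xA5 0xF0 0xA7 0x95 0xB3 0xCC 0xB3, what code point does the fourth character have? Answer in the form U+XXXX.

U+0333

Offset 0: leading byte 0xE0 = 11100000 → 3-byte char #1 = E0 BD 90.
Offset 3: leading byte 0xC3 = 11000011 → 2-byte char #2 = C3 A5.
Offset 5: leading byte 0xF0 = 11110000 → 4-byte char #3 = F0 A7 95 B3.
Offset 9: leading byte 0xCC = 11001100 → 2-byte char #4 = CC B3.
Leading byte 0xCC = 11001100 matches 110xxxxx → 2-byte sequence.
Byte 1: 0xCC = 11001100, payload 01100 (5 bits).
Byte 2: 0xB3 = 10110011 (10xxxxxx ✓), payload 110011.
Concatenate: 01100110011 = 0x333 (11 bits → U+0333).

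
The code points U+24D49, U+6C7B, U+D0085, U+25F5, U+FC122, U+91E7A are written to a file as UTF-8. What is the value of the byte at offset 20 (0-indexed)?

0xB9

U+24D49 → 4-byte form F0 A4 B5 89 at offsets 0–3.
U+6C7B → 3-byte form E6 B1 BB at offsets 4–6.
U+D0085 → 4-byte form F3 90 82 85 at offsets 7–10.
U+25F5 → 3-byte form E2 97 B5 at offsets 11–13.
U+FC122 → 4-byte form F3 BC 84 A2 at offsets 14–17.
U+91E7A → 4-byte form F2 91 B9 BA at offsets 18–21.
Offset 20 falls in char 6's range; it's byte 3 of F2 91 B9 BA = 0xB9.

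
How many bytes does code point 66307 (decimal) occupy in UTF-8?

U+10303 = 0x10303. UTF-8 uses 1 byte below 0x80, 2 below 0x800, 3 below 0x10000, 4 up to 0x10FFFF. 0x10303 is in U+10000–U+10FFFF → 4 bytes.

4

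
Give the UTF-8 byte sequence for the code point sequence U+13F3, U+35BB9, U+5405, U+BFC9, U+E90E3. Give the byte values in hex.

E1 8F B3 F0 B5 AE B9 E5 90 85 EB BF 89 F3 A9 83 A3

U+13F3: 3-byte form → E1 8F B3.
U+35BB9: 4-byte form → F0 B5 AE B9.
U+5405: 3-byte form → E5 90 85.
U+BFC9: 3-byte form → EB BF 89.
U+E90E3: 4-byte form → F3 A9 83 A3.
Concatenated (17 bytes): E1 8F B3 F0 B5 AE B9 E5 90 85 EB BF 89 F3 A9 83 A3.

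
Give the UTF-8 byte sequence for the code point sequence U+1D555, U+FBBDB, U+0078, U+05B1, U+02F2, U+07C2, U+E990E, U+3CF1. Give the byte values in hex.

U+1D555: 4-byte form → F0 9D 95 95.
U+FBBDB: 4-byte form → F3 BB AF 9B.
U+0078: 1-byte form → 78.
U+05B1: 2-byte form → D6 B1.
U+02F2: 2-byte form → CB B2.
U+07C2: 2-byte form → DF 82.
U+E990E: 4-byte form → F3 A9 A4 8E.
U+3CF1: 3-byte form → E3 B3 B1.
Concatenated (22 bytes): F0 9D 95 95 F3 BB AF 9B 78 D6 B1 CB B2 DF 82 F3 A9 A4 8E E3 B3 B1.

F0 9D 95 95 F3 BB AF 9B 78 D6 B1 CB B2 DF 82 F3 A9 A4 8E E3 B3 B1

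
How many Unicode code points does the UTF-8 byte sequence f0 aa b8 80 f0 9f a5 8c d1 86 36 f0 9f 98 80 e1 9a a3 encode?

6

Byte at offset 0: 0xF0 = 11110000 → 4-byte char (#1). Advance 4.
Byte at offset 4: 0xF0 = 11110000 → 4-byte char (#2). Advance 4.
Byte at offset 8: 0xD1 = 11010001 → 2-byte char (#3). Advance 2.
Byte at offset 10: 0x36 = 00110110 → 1-byte char (#4). Advance 1.
Byte at offset 11: 0xF0 = 11110000 → 4-byte char (#5). Advance 4.
Byte at offset 15: 0xE1 = 11100001 → 3-byte char (#6). Advance 3.
Reached end at offset 18 after 6 code points.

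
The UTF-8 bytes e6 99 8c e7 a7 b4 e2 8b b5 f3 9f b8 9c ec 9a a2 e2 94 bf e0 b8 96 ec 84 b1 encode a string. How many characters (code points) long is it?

8

Byte at offset 0: 0xE6 = 11100110 → 3-byte char (#1). Advance 3.
Byte at offset 3: 0xE7 = 11100111 → 3-byte char (#2). Advance 3.
Byte at offset 6: 0xE2 = 11100010 → 3-byte char (#3). Advance 3.
Byte at offset 9: 0xF3 = 11110011 → 4-byte char (#4). Advance 4.
Byte at offset 13: 0xEC = 11101100 → 3-byte char (#5). Advance 3.
Byte at offset 16: 0xE2 = 11100010 → 3-byte char (#6). Advance 3.
Byte at offset 19: 0xE0 = 11100000 → 3-byte char (#7). Advance 3.
Byte at offset 22: 0xEC = 11101100 → 3-byte char (#8). Advance 3.
Reached end at offset 25 after 8 code points.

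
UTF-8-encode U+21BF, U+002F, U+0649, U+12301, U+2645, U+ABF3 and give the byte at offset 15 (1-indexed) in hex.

0xAF

1-indexed offset 15 is 0-indexed offset 14.
U+21BF → 3-byte form E2 86 BF at offsets 0–2.
U+002F → 1-byte form 2F at offsets 3–3.
U+0649 → 2-byte form D9 89 at offsets 4–5.
U+12301 → 4-byte form F0 92 8C 81 at offsets 6–9.
U+2645 → 3-byte form E2 99 85 at offsets 10–12.
U+ABF3 → 3-byte form EA AF B3 at offsets 13–15.
Offset 14 falls in char 6's range; it's byte 2 of EA AF B3 = 0xAF.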